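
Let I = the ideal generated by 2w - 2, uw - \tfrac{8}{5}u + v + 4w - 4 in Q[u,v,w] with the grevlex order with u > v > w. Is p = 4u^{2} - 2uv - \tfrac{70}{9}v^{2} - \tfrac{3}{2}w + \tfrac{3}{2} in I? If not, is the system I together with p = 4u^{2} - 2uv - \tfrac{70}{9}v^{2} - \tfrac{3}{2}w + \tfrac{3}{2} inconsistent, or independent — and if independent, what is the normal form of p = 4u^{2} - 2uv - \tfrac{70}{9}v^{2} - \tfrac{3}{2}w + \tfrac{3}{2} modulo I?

First compute the reduced Gröbner basis of I by Buchberger's algorithm.
f_1 = 2w - 2, LT = w.
f_2 = uw - \tfrac{8}{5}u + v + 4w - 4, LT = uw.

S(f_1,f_2): lcm = uw. S = \tfrac{3}{5}u - v - 4w + 4.
  leading term u: no divisor's leading term divides it; move \tfrac{3}{5}u to the remainder.
  leading term v: no divisor's leading term divides it; move -v to the remainder.
  leading term w: subtract (-2)·f_1 from -4w + 4 → 0
  remainder \tfrac{3}{5}u - v ≠ 0; add h_3 = \tfrac{3}{5}u - v to the basis.

S(f_1,h_3): leading monomials are coprime, so the S-polynomial reduces to 0 (Buchberger's first criterion).
S(f_2,h_3): lcm = uw. S = \tfrac{5}{3}vw - \tfrac{8}{5}u + v + 4w - 4.
  leading term vw: subtract (\tfrac{5}{6}v)·f_1 from \tfrac{5}{3}vw - \tfrac{8}{5}u + v + 4w - 4 → -\tfrac{8}{5}u + \tfrac{8}{3}v + 4w - 4
  leading term u: subtract (-\tfrac{8}{3})·h_3 from -\tfrac{8}{5}u + \tfrac{8}{3}v + 4w - 4 → 4w - 4
  leading term w: subtract (2)·f_1 from 4w - 4 → 0
  remainder 0.

Every S-polynomial of the final basis reduces to 0, so we have a Gröbner basis.
Inter-reduce: drop elements whose leading term is divisible by another's, tail-reduce, and make monic.
Reduced Gröbner basis: {u - \tfrac{5}{3}v, w - 1}.
Label its elements g_1 = u - \tfrac{5}{3}v, g_2 = w - 1.

Reduce p = 4u^{2} - 2uv - \tfrac{70}{9}v^{2} - \tfrac{3}{2}w + \tfrac{3}{2} modulo G:
  leading term u^{2}: subtract (4u)·g_1 from 4u^{2} - 2uv - \tfrac{70}{9}v^{2} - \tfrac{3}{2}w + \tfrac{3}{2} → \tfrac{14}{3}uv - \tfrac{70}{9}v^{2} - \tfrac{3}{2}w + \tfrac{3}{2}
  leading term uv: subtract (\tfrac{14}{3}v)·g_1 from \tfrac{14}{3}uv - \tfrac{70}{9}v^{2} - \tfrac{3}{2}w + \tfrac{3}{2} → -\tfrac{3}{2}w + \tfrac{3}{2}
  leading term w: subtract (-\tfrac{3}{2})·g_2 from -\tfrac{3}{2}w + \tfrac{3}{2} → 0
  normal form = 0.
Since the normal form is 0, p ∈ I.

4u^{2} - 2uv - \tfrac{70}{9}v^{2} - \tfrac{3}{2}w + \tfrac{3}{2} lies in I (it reduces to 0).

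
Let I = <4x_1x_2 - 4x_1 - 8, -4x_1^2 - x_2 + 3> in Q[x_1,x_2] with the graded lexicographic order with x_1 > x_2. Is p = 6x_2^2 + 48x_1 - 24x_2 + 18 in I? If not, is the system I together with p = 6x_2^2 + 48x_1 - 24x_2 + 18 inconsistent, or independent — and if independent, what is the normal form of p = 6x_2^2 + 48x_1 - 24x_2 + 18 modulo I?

First compute the reduced Gröbner basis of I by Buchberger's algorithm.
f_1 = 4x_1x_2 - 4x_1 - 8, LT = x_1x_2.
f_2 = -4x_1^2 - x_2 + 3, LT = x_1^2.

S(f_1,f_2): lcm = x_1^2x_2. S = -x_1^2 - 1/4x_2^2 - 2x_1 + 3/4x_2.
  leading term x_1^2: subtract (1/4)·f_2 from -x_1^2 - 1/4x_2^2 - 2x_1 + 3/4x_2 → -1/4x_2^2 - 2x_1 + x_2 - 3/4
  leading term x_2^2: no divisor's leading term divides it; move -1/4x_2^2 to the remainder.
  leading term x_1: no divisor's leading term divides it; move -2x_1 to the remainder.
  leading term x_2: no divisor's leading term divides it; move x_2 to the remainder.
  leading term 1: no divisor's leading term divides it; move -3/4 to the remainder.
  remainder -1/4x_2^2 - 2x_1 + x_2 - 3/4 ≠ 0; add h_3 = -1/4x_2^2 - 2x_1 + x_2 - 3/4 to the basis.

The other S-polynomials (S(f_1,h_3), S(f_2,h_3)) all reduce to 0 modulo the current basis, so we have a Gröbner basis.
Inter-reduce: drop elements whose leading term is divisible by another's, tail-reduce, and make monic.
Reduced Gröbner basis: {x_1^2 + 1/4x_2 - 3/4, x_1x_2 - x_1 - 2, x_2^2 + 8x_1 - 4x_2 + 3}.
Label its elements g_1 = x_1^2 + 1/4x_2 - 3/4, g_2 = x_1x_2 - x_1 - 2, g_3 = x_2^2 + 8x_1 - 4x_2 + 3.

Reduce p = 6x_2^2 + 48x_1 - 24x_2 + 18 modulo G:
  leading term x_2^2: subtract (6)·g_3 from 6x_2^2 + 48x_1 - 24x_2 + 18 → 0
  normal form = 0.
Since the normal form is 0, p ∈ I.

6x_2^2 + 48x_1 - 24x_2 + 18 lies in I (it reduces to 0).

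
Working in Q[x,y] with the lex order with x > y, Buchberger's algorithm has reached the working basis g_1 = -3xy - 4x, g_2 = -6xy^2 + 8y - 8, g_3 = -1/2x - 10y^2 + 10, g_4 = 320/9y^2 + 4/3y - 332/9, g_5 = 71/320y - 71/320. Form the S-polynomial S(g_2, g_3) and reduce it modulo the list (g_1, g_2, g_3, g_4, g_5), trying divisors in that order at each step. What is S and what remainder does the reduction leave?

lcm(LM(g_2), LM(g_3)) = xy^2.
S = (lcm/LT(g_2))·g_2 − (lcm/LT(g_3))·g_3 = -20y^4 + 20y^2 - 4/3y + 4/3.
Reduce S modulo (g_1, g_2, g_3, g_4, g_5) in that order:
  leading term y^4: subtract (-9/16y^2)·g_4 from -20y^4 + 20y^2 - 4/3y + 4/3 → 3/4y^3 - 3/4y^2 - 4/3y + 4/3
  leading term y^3: subtract (27/1280y)·g_4 from 3/4y^3 - 3/4y^2 - 4/3y + 4/3 → -249/320y^2 - 533/960y + 4/3
  leading term y^2: subtract (-2241/102400)·g_4 from -249/320y^2 - 533/960y + 4/3 → -40399/76800y + 40399/76800
  leading term y: subtract (-569/240)·g_5 from -40399/76800y + 40399/76800 → 0
The remainder is 0, so this S-polynomial contributes no new basis element.
This is the inner loop of Buchberger's algorithm — each nonzero remainder becomes a new basis element.

S(g_2, g_3) = -20y^4 + 20y^2 - 4/3y + 4/3; remainder on division = 0.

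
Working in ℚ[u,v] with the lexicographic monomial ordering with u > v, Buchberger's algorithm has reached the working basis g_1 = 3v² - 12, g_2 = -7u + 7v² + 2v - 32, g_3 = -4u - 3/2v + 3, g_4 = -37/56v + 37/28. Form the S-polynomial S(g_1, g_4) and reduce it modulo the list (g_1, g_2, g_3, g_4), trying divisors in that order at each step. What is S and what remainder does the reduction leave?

lcm(LM(g_1), LM(g_4)) = v².
S = (lcm/LT(g_1))·g_1 − (lcm/LT(g_4))·g_4 = 2v - 4.
Reduce S modulo (g_1, g_2, g_3, g_4) in that order:
  leading term v: subtract (-112/37)·g_4 from 2v - 4 → 0
The remainder is 0, so this S-polynomial contributes no new basis element.

S(g_1, g_4) = 2v - 4; remainder on division = 0.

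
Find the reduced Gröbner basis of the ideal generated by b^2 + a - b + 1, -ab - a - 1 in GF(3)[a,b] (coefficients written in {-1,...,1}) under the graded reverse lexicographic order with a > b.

The reduced Gröbner basis is the canonical form of the ideal for this ordering.

f_1 = b^2 + a - b + 1, LT = b^2.
f_2 = -ab - a - 1, LT = ab.

S(f_1,f_2): lcm = ab^2. S = a^2 + ab + a - b.
  leading term a^2: no divisor's leading term divides it; move a^2 to the remainder.
  leading term ab: subtract (-1)·f_2 from ab + a - b → -b - 1
  leading term b: no divisor's leading term divides it; move -b to the remainder.
  leading term 1: no divisor's leading term divides it; move -1 to the remainder.
  remainder a^2 - b - 1 ≠ 0; add g_3 = a^2 - b - 1 to the basis.

The other S-polynomials (S(f_1,g_3), S(f_2,g_3)) all reduce to 0 modulo the current basis, so we have a Gröbner basis.

G = {a^2 - b - 1, ab + a + 1, b^2 + a - b + 1}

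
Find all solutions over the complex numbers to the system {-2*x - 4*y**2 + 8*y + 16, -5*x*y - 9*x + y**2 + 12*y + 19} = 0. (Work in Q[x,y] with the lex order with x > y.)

{(2, -1), (-27*sqrt(249)/100 - 161/100, 11/20 - 3*sqrt(249)/20), (-161/100 + 27*sqrt(249)/100, 11/20 + 3*sqrt(249)/20)}

Compute a lex Gröbner basis by Buchberger's algorithm.
f_1 = -2*x - 4*y**2 + 8*y + 16, LT = x.
f_2 = -5*x*y - 9*x + y**2 + 12*y + 19, LT = x*y.

S(f_1,f_2): lcm = x*y. S = -9/5*x + 2*y**3 - 19/5*y**2 - 28/5*y + 19/5.
  leading term x: subtract (9/10)·f_1 from -9/5*x + 2*y**3 - 19/5*y**2 - 28/5*y + 19/5 → 2*y**3 - 1/5*y**2 - 64/5*y - 53/5
  leading term y**3: no divisor's leading term divides it; move 2*y**3 to the remainder.
  leading term y**2: no divisor's leading term divides it; move -1/5*y**2 to the remainder.
  leading term y: no divisor's leading term divides it; move -64/5*y to the remainder.
  leading term 1: no divisor's leading term divides it; move -53/5 to the remainder.
  remainder 2*y**3 - 1/5*y**2 - 64/5*y - 53/5 ≠ 0; add h_3 = 2*y**3 - 1/5*y**2 - 64/5*y - 53/5 to the basis.

The other S-polynomials (S(f_1,h_3), S(f_2,h_3)) all reduce to 0 modulo the current basis, so we have a Gröbner basis.
Inter-reduce: drop elements whose leading term is divisible by another's, tail-reduce, and make monic.
Reduced Gröbner basis: {x + 2*y**2 - 4*y - 8, y**3 - 1/10*y**2 - 32/5*y - 53/10}.

Since the basis is lex-ordered, y**3 - 1/10*y**2 - 32/5*y - 53/10 is univariate in y. Its roots are {-1, 11/20 - 3*sqrt(249)/20, 11/20 + 3*sqrt(249)/20}. Back-substituting each root into the other basis elements fixes the other coordinates.
  y = -1: the earlier basis element becomes x - 2 = 0, giving x = 2 — point (2, -1).
  y = 11/20 - 3*sqrt(249)/20: the earlier basis element becomes x + 161/100 + 27*sqrt(249)/100 = 0, giving x = -27*sqrt(249)/100 - 161/100 — point (-27*sqrt(249)/100 - 161/100, 11/20 - 3*sqrt(249)/20).
  y = 11/20 + 3*sqrt(249)/20: the earlier basis element becomes x - 27*sqrt(249)/100 + 161/100 = 0, giving x = -161/100 + 27*sqrt(249)/100 — point (-161/100 + 27*sqrt(249)/100, 11/20 + 3*sqrt(249)/20).
Substituting each solution back into the original system confirms all equations vanish.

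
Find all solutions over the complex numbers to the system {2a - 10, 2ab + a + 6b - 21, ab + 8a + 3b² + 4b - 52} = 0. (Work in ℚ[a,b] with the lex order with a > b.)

{(5, 1)}

Compute a lex Gröbner basis by Buchberger's algorithm.
f_1 = 2a - 10, LT = a.
f_2 = 2ab + a + 6b - 21, LT = ab.
f_3 = ab + 8a + 3b² + 4b - 52, LT = ab.

S(f_1,f_2): lcm = ab. S = -½a - 8b + 21/2.
  leading term a: subtract (-¼)·f_1 from -½a - 8b + 21/2 → -8b + 8
  leading term b: no divisor's leading term divides it; move -8b to the remainder.
  leading term 1: no divisor's leading term divides it; move 8 to the remainder.
  remainder -8b + 8 ≠ 0; add h_4 = -8b + 8 to the basis.

The other S-polynomials (S(f_1,f_3), S(f_2,f_3), S(f_1,h_4), S(f_2,h_4), S(f_3,h_4)) all reduce to 0 modulo the current basis, so we have a Gröbner basis.
Inter-reduce: drop elements whose leading term is divisible by another's, tail-reduce, and make monic.
Reduced Gröbner basis: {a - 5, b - 1}.

A lex Gröbner basis eliminates variables successively. Here b - 1 depends only on b, with roots {1}; lifting each root through the earlier basis elements recovers the full solutions.
  b = 1: the earlier basis element becomes a - 5 = 0, giving a = 5 — point (5, 1).
Check: every point annihilates each of the original generators.
A lex Gröbner basis triangularizes the system, enabling back-substitution.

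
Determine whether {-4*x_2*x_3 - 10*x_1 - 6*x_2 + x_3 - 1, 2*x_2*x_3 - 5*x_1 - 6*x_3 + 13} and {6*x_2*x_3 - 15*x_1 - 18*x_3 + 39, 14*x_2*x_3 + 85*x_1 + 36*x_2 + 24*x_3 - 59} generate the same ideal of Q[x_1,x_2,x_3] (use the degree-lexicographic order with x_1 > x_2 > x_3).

Yes, the ideals are equal.

Two ideals are equal iff their reduced Gröbner bases coincide (the reduced basis is unique for a fixed ordering).
Buchberger on the first generating set:
f_1 = -4*x_2*x_3 - 10*x_1 - 6*x_2 + x_3 - 1, LT = x_2*x_3.
f_2 = 2*x_2*x_3 - 5*x_1 - 6*x_3 + 13, LT = x_2*x_3.

S(f_1,f_2): lcm = x_2*x_3. S = 5*x_1 + 3/2*x_2 + 11/4*x_3 - 25/4.
  reduce S modulo (f_1, f_2):
  remainder 5*x_1 + 3/2*x_2 + 11/4*x_3 - 25/4 ≠ 0; add g_3 = 5*x_1 + 3/2*x_2 + 11/4*x_3 - 25/4 to the basis.

The other S-polynomials (S(f_1,g_3), S(f_2,g_3)) all reduce to 0 modulo the current basis, so we have a Gröbner basis.
Inter-reduce: drop elements whose leading term is divisible by another's, tail-reduce, and make monic.
Reduced Gröbner basis: {x_2*x_3 + 3/4*x_2 - 13/8*x_3 + 27/8, x_1 + 3/10*x_2 + 11/20*x_3 - 5/4}.

Buchberger on the second generating set:
h_1 = 6*x_2*x_3 - 15*x_1 - 18*x_3 + 39, LT = x_2*x_3.
h_2 = 14*x_2*x_3 + 85*x_1 + 36*x_2 + 24*x_3 - 59, LT = x_2*x_3.

S(h_1,h_2): lcm = x_2*x_3. S = -60/7*x_1 - 18/7*x_2 - 33/7*x_3 + 75/7.
  reduce S modulo (h_1, h_2):
  remainder -60/7*x_1 - 18/7*x_2 - 33/7*x_3 + 75/7 ≠ 0; add k_3 = -60/7*x_1 - 18/7*x_2 - 33/7*x_3 + 75/7 to the basis.

The other S-polynomials (S(h_1,k_3), S(h_2,k_3)) all reduce to 0 modulo the current basis, so we have a Gröbner basis.
Inter-reduce: drop elements whose leading term is divisible by another's, tail-reduce, and make monic.
Reduced Gröbner basis: {x_2*x_3 + 3/4*x_2 - 13/8*x_3 + 27/8, x_1 + 3/10*x_2 + 11/20*x_3 - 5/4}.

The two bases agree; hence the ideals are identical.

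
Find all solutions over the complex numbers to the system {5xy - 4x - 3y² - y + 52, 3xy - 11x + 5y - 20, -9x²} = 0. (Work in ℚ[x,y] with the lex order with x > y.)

{(0, 4)}

Compute a lex Gröbner basis by Buchberger's algorithm.
f_1 = 5xy - 4x - 3y² - y + 52, LT = xy.
f_2 = 3xy - 11x + 5y - 20, LT = xy.
f_3 = -9x², LT = x².

S(f_1,f_2): lcm = xy. S = 43/15x - ⅗y² - 28/15y + 256/15.
  leading term x: no divisor's leading term divides it; move 43/15x to the remainder.
  leading term y²: no divisor's leading term divides it; move -⅗y² to the remainder.
  leading term y: no divisor's leading term divides it; move -28/15y to the remainder.
  leading term 1: no divisor's leading term divides it; move 256/15 to the remainder.
  remainder 43/15x - ⅗y² - 28/15y + 256/15 ≠ 0; add h_4 = 43/15x - ⅗y² - 28/15y + 256/15 to the basis.

S(f_1,f_3): lcm = x²y. S = -⅘x² - ⅗xy² - ⅕xy + 52/5x.
  leading term x²: subtract (4/45)·f_3 from -⅘x² - ⅗xy² - ⅕xy + 52/5x → -⅗xy² - ⅕xy + 52/5x
  leading term xy²: subtract (-3/25y)·f_1 from -⅗xy² - ⅕xy + 52/5x → -17/25xy + 52/5x - 9/25y³ - 3/25y² + 156/25y
  leading term xy: subtract (-17/125)·f_1 from -17/25xy + 52/5x - 9/25y³ - 3/25y² + 156/25y → 1232/125x - 9/25y³ - 66/125y² + 763/125y + 884/125
  leading term x: subtract (3696/1075)·h_4 from 1232/125x - 9/25y³ - 66/125y² + 763/125y + 884/125 → -9/25y³ + 66/43y² + 13461/1075y - 55476/1075
  leading term y³: no divisor's leading term divides it; move -9/25y³ to the remainder.
  leading term y²: no divisor's leading term divides it; move 66/43y² to the remainder.
  leading term y: no divisor's leading term divides it; move 13461/1075y to the remainder.
  leading term 1: no divisor's leading term divides it; move -55476/1075 to the remainder.
  remainder -9/25y³ + 66/43y² + 13461/1075y - 55476/1075 ≠ 0; add h_5 = -9/25y³ + 66/43y² + 13461/1075y - 55476/1075 to the basis.

S(f_2,f_3): lcm = x²y. S = -11/3x² + 5/3xy - 20/3x.
  leading term x²: subtract (11/27)·f_3 from -11/3x² + 5/3xy - 20/3x → 5/3xy - 20/3x
  leading term xy: subtract (⅓)·f_1 from 5/3xy - 20/3x → -16/3x + y² + ⅓y - 52/3
  leading term x: subtract (-80/43)·h_4 from -16/3x + y² + ⅓y - 52/3 → -5/43y² - 135/43y + 620/43
  leading term y²: no divisor's leading term divides it; move -5/43y² to the remainder.
  leading term y: no divisor's leading term divides it; move -135/43y to the remainder.
  leading term 1: no divisor's leading term divides it; move 620/43 to the remainder.
  remainder -5/43y² - 135/43y + 620/43 ≠ 0; add h_6 = -5/43y² - 135/43y + 620/43 to the basis.

S(f_1,h_4): lcm = xy. S = -⅘x + 9/43y³ + 11/215y² - 1323/215y + 52/5.
  leading term x: subtract (-12/43)·h_4 from -⅘x + 9/43y³ + 11/215y² - 1323/215y + 52/5 → 9/43y³ - 5/43y² - 287/43y + 652/43
  leading term y³: subtract (-25/43)·h_5 from 9/43y³ - 5/43y² - 287/43y + 652/43 → 1435/1849y² + 1120/1849y - 27440/1849
  leading term y²: subtract (-287/43)·h_6 from 1435/1849y² + 1120/1849y - 27440/1849 → -875/43y + 3500/43
  leading term y: no divisor's leading term divides it; move -875/43y to the remainder.
  leading term 1: no divisor's leading term divides it; move 3500/43 to the remainder.
  remainder -875/43y + 3500/43 ≠ 0; add h_7 = -875/43y + 3500/43 to the basis.

The other S-polynomials (S(f_2,h_4), S(f_3,h_4), S(f_1,h_5), S(f_2,h_5), S(f_3,h_5), S(h_4,h_5), S(f_1,h_6), S(f_2,h_6), S(f_3,h_6), S(h_4,h_6), S(h_5,h_6), S(f_1,h_7), S(f_2,h_7), S(f_3,h_7), S(h_4,h_7), S(h_5,h_7), S(h_6,h_7)) all reduce to 0 modulo the current basis, so we have a Gröbner basis.
Inter-reduce: drop elements whose leading term is divisible by another's, tail-reduce, and make monic.
Reduced Gröbner basis: {x, y - 4}.

From the last basis element, y - 4 = 0, so y takes values in {4}. Each choice, substituted upward through the basis, yields the corresponding point(s) of the solution set.
  y = 4: the earlier basis element becomes x = 0, giving x = 0 — point (0, 4).
Check: every point annihilates each of the original generators.
A lex Gröbner basis triangularizes the system, enabling back-substitution.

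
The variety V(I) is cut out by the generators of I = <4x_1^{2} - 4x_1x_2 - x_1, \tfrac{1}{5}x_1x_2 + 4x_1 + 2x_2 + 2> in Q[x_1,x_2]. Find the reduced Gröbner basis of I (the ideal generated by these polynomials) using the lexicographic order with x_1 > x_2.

Buchberger's algorithm terminates because the ascending chain of leading-term ideals stabilizes.

f_1 = 4x_1^{2} - 4x_1x_2 - x_1, LT = x_1^{2}.
f_2 = \tfrac{1}{5}x_1x_2 + 4x_1 + 2x_2 + 2, LT = x_1x_2.

S(f_1,f_2): lcm = x_1^{2}x_2. S = -20x_1^{2} - x_1x_2^{2} - \tfrac{41}{4}x_1x_2 - 10x_1.
  leading term x_1^{2}: subtract (-5)·f_1 from -20x_1^{2} - x_1x_2^{2} - \tfrac{41}{4}x_1x_2 - 10x_1 → -x_1x_2^{2} - \tfrac{121}{4}x_1x_2 - 15x_1
  leading term x_1x_2^{2}: subtract (-5x_2)·f_2 from -x_1x_2^{2} - \tfrac{121}{4}x_1x_2 - 15x_1 → -\tfrac{41}{4}x_1x_2 - 15x_1 + 10x_2^{2} + 10x_2
  leading term x_1x_2: subtract (-\tfrac{205}{4})·f_2 from -\tfrac{41}{4}x_1x_2 - 15x_1 + 10x_2^{2} + 10x_2 → 190x_1 + 10x_2^{2} + \tfrac{225}{2}x_2 + \tfrac{205}{2}
  leading term x_1: no divisor's leading term divides it; move 190x_1 to the remainder.
  leading term x_2^{2}: no divisor's leading term divides it; move 10x_2^{2} to the remainder.
  leading term x_2: no divisor's leading term divides it; move \tfrac{225}{2}x_2 to the remainder.
  leading term 1: no divisor's leading term divides it; move \tfrac{205}{2} to the remainder.
  remainder 190x_1 + 10x_2^{2} + \tfrac{225}{2}x_2 + \tfrac{205}{2} ≠ 0; add g_3 = 190x_1 + 10x_2^{2} + \tfrac{225}{2}x_2 + \tfrac{205}{2} to the basis.

S(f_1,g_3): lcm = x_1^{2}. S = -\tfrac{1}{19}x_1x_2^{2} - \tfrac{121}{76}x_1x_2 - \tfrac{15}{19}x_1.
  leading term x_1x_2^{2}: subtract (-\tfrac{5}{19}x_2)·f_2 from -\tfrac{1}{19}x_1x_2^{2} - \tfrac{121}{76}x_1x_2 - \tfrac{15}{19}x_1 → -\tfrac{41}{76}x_1x_2 - \tfrac{15}{19}x_1 + \tfrac{10}{19}x_2^{2} + \tfrac{10}{19}x_2
  leading term x_1x_2: subtract (-\tfrac{205}{76})·f_2 from -\tfrac{41}{76}x_1x_2 - \tfrac{15}{19}x_1 + \tfrac{10}{19}x_2^{2} + \tfrac{10}{19}x_2 → 10x_1 + \tfrac{10}{19}x_2^{2} + \tfrac{225}{38}x_2 + \tfrac{205}{38}
  leading term x_1: subtract (\tfrac{1}{19})·g_3 from 10x_1 + \tfrac{10}{19}x_2^{2} + \tfrac{225}{38}x_2 + \tfrac{205}{38} → 0
  remainder 0.

S(f_2,g_3): lcm = x_1x_2. S = 20x_1 - \tfrac{1}{19}x_2^{3} - \tfrac{45}{76}x_2^{2} + \tfrac{719}{76}x_2 + 10.
  leading term x_1: subtract (\tfrac{2}{19})·g_3 from 20x_1 - \tfrac{1}{19}x_2^{3} - \tfrac{45}{76}x_2^{2} + \tfrac{719}{76}x_2 + 10 → -\tfrac{1}{19}x_2^{3} - \tfrac{125}{76}x_2^{2} - \tfrac{181}{76}x_2 - \tfrac{15}{19}
  leading term x_2^{3}: no divisor's leading term divides it; move -\tfrac{1}{19}x_2^{3} to the remainder.
  leading term x_2^{2}: no divisor's leading term divides it; move -\tfrac{125}{76}x_2^{2} to the remainder.
  leading term x_2: no divisor's leading term divides it; move -\tfrac{181}{76}x_2 to the remainder.
  leading term 1: no divisor's leading term divides it; move -\tfrac{15}{19} to the remainder.
  remainder -\tfrac{1}{19}x_2^{3} - \tfrac{125}{76}x_2^{2} - \tfrac{181}{76}x_2 - \tfrac{15}{19} ≠ 0; add g_4 = -\tfrac{1}{19}x_2^{3} - \tfrac{125}{76}x_2^{2} - \tfrac{181}{76}x_2 - \tfrac{15}{19} to the basis.

S(f_1,g_4): leading monomials are coprime, so the S-polynomial reduces to 0 (Buchberger's first criterion).
S(f_2,g_4): lcm = x_1x_2^{3}. S = -\tfrac{45}{4}x_1x_2^{2} - \tfrac{181}{4}x_1x_2 - 15x_1 + 10x_2^{3} + 10x_2^{2}.
  leading term x_1x_2^{2}: subtract (-\tfrac{225}{4}x_2)·f_2 from -\tfrac{45}{4}x_1x_2^{2} - \tfrac{181}{4}x_1x_2 - 15x_1 + 10x_2^{3} + 10x_2^{2} → \tfrac{719}{4}x_1x_2 - 15x_1 + 10x_2^{3} + \tfrac{245}{2}x_2^{2} + \tfrac{225}{2}x_2
  leading term x_1x_2: subtract (\tfrac{3595}{4})·f_2 from \tfrac{719}{4}x_1x_2 - 15x_1 + 10x_2^{3} + \tfrac{245}{2}x_2^{2} + \tfrac{225}{2}x_2 → -3610x_1 + 10x_2^{3} + \tfrac{245}{2}x_2^{2} - 1685x_2 - \tfrac{3595}{2}
  leading term x_1: subtract (-19)·g_3 from -3610x_1 + 10x_2^{3} + \tfrac{245}{2}x_2^{2} - 1685x_2 - \tfrac{3595}{2} → 10x_2^{3} + \tfrac{625}{2}x_2^{2} + \tfrac{905}{2}x_2 + 150
  leading term x_2^{3}: subtract (-190)·g_4 from 10x_2^{3} + \tfrac{625}{2}x_2^{2} + \tfrac{905}{2}x_2 + 150 → 0
  remainder 0.

S(g_3,g_4): leading monomials are coprime, so the S-polynomial reduces to 0 (Buchberger's first criterion).
Every S-polynomial of the final basis reduces to 0, so we have a Gröbner basis.
Inter-reduce: drop elements whose leading term is divisible by another's, tail-reduce, and make monic.

G = {x_1 + \tfrac{1}{19}x_2^{2} + \tfrac{45}{76}x_2 + \tfrac{41}{76}, x_2^{3} + \tfrac{125}{4}x_2^{2} + \tfrac{181}{4}x_2 + 15}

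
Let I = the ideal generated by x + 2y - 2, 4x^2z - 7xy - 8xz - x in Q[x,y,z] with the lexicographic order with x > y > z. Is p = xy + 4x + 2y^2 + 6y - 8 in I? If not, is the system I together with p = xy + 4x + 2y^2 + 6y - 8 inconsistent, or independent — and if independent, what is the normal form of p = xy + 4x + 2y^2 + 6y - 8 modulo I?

xy + 4x + 2y^2 + 6y - 8 lies in I (it reduces to 0).

First compute the reduced Gröbner basis of I by Buchberger's algorithm.
f_1 = x + 2y - 2, LT = x.
f_2 = 4x^2z - 7xy - 8xz - x, LT = x^2z.

S(f_1,f_2): lcm = x^2z. S = 2xyz + 7/4xy + 1/4x.
  leading term xyz: subtract (2yz)·f_1 from 2xyz + 7/4xy + 1/4x → 7/4xy + 1/4x - 4y^2z + 4yz
  leading term xy: subtract (7/4y)·f_1 from 7/4xy + 1/4x - 4y^2z + 4yz → 1/4x - 4y^2z - 7/2y^2 + 4yz + 7/2y
  leading term x: subtract (1/4)·f_1 from 1/4x - 4y^2z - 7/2y^2 + 4yz + 7/2y → -4y^2z - 7/2y^2 + 4yz + 3y + 1/2
  leading term y^2z: no divisor's leading term divides it; move -4y^2z to the remainder.
  leading term y^2: no divisor's leading term divides it; move -7/2y^2 to the remainder.
  leading term yz: no divisor's leading term divides it; move 4yz to the remainder.
  leading term y: no divisor's leading term divides it; move 3y to the remainder.
  leading term 1: no divisor's leading term divides it; move 1/2 to the remainder.
  remainder -4y^2z - 7/2y^2 + 4yz + 3y + 1/2 ≠ 0; add h_3 = -4y^2z - 7/2y^2 + 4yz + 3y + 1/2 to the basis.

The other S-polynomials (S(f_1,h_3), S(f_2,h_3)) all reduce to 0 modulo the current basis, so we have a Gröbner basis.
Inter-reduce: drop elements whose leading term is divisible by another's, tail-reduce, and make monic.
Reduced Gröbner basis: {x + 2y - 2, y^2z + 7/8y^2 - yz - 3/4y - 1/8}.
Label its elements g_1 = x + 2y - 2, g_2 = y^2z + 7/8y^2 - yz - 3/4y - 1/8.

Reduce p = xy + 4x + 2y^2 + 6y - 8 modulo G:
  leading term xy: subtract (y)·g_1 from xy + 4x + 2y^2 + 6y - 8 → 4x + 8y - 8
  leading term x: subtract (4)·g_1 from 4x + 8y - 8 → 0
  normal form = 0.
Since the normal form is 0, p ∈ I.

The remainder on division by a Gröbner basis is unique — it is the normal form.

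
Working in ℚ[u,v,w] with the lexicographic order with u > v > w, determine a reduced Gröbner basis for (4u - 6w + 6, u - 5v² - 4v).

G = {u - 3/2w + 3/2, v² + ⅘v - 3/10w + 3/10}

f_1 = 4u - 6w + 6, LT = u.
f_2 = u - 5v² - 4v, LT = u.

S(f_1,f_2): lcm = u. S = 5v² + 4v - 3/2w + 3/2.
  leading term v²: no divisor's leading term divides it; move 5v² to the remainder.
  leading term v: no divisor's leading term divides it; move 4v to the remainder.
  leading term w: no divisor's leading term divides it; move -3/2w to the remainder.
  leading term 1: no divisor's leading term divides it; move 3/2 to the remainder.
  remainder 5v² + 4v - 3/2w + 3/2 ≠ 0; add g_3 = 5v² + 4v - 3/2w + 3/2 to the basis.

S(f_1,g_3): leading monomials are coprime, so the S-polynomial reduces to 0 (Buchberger's first criterion).
S(f_2,g_3): leading monomials are coprime, so the S-polynomial reduces to 0 (Buchberger's first criterion).
Every S-polynomial of the final basis reduces to 0, so we have a Gröbner basis.
Inter-reduce: drop elements whose leading term is divisible by another's, tail-reduce, and make monic.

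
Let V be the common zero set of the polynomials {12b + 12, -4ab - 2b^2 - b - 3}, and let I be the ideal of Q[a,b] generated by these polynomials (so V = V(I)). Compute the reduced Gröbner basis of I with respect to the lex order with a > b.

f_1 = 12b + 12, LT = b.
f_2 = -4ab - 2b^2 - b - 3, LT = ab.

S(f_1,f_2): lcm = ab. S = a - 1/2b^2 - 1/4b - 3/4.
  leading term a: no divisor's leading term divides it; move a to the remainder.
  leading term b^2: subtract (-1/24b)·f_1 from -1/2b^2 - 1/4b - 3/4 → 1/4b - 3/4
  leading term b: subtract (1/48)·f_1 from 1/4b - 3/4 → -1
  leading term 1: no divisor's leading term divides it; move -1 to the remainder.
  remainder a - 1 ≠ 0; add g_3 = a - 1 to the basis.

The other S-polynomials (S(f_1,g_3), S(f_2,g_3)) all reduce to 0 modulo the current basis, so we have a Gröbner basis.
Inter-reduce: drop elements whose leading term is divisible by another's, tail-reduce, and make monic.

G = {a - 1, b + 1}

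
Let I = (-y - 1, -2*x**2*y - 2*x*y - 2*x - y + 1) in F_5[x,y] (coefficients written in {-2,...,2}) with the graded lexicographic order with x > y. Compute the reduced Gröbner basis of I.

f_1 = -y - 1, LT = y.
f_2 = -2*x**2*y - 2*x*y - 2*x - y + 1, LT = x**2*y.

S(f_1,f_2): lcm = x**2*y. S = x**2 - x*y - x + 2*y - 2.
  reduce S modulo (f_1, f_2):
  remainder x**2 + 1 ≠ 0; add g_3 = x**2 + 1 to the basis.

The other S-polynomials (S(f_1,g_3), S(f_2,g_3)) all reduce to 0 modulo the current basis, so we have a Gröbner basis.
Inter-reduce: drop elements whose leading term is divisible by another's, tail-reduce, and make monic.

G = {x**2 + 1, y + 1}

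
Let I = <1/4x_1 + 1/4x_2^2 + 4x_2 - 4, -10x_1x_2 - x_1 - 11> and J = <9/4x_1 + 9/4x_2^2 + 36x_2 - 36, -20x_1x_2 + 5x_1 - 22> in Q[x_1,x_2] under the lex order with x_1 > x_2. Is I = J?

For a fixed monomial order, each ideal has a unique reduced Gröbner basis; comparing bases decides equality.
Buchberger on the first generating set:
f_1 = 1/4x_1 + 1/4x_2^2 + 4x_2 - 4, LT = x_1.
f_2 = -10x_1x_2 - x_1 - 11, LT = x_1x_2.

S(f_1,f_2): lcm = x_1x_2. S = -1/10x_1 + x_2^3 + 16x_2^2 - 16x_2 - 11/10.
  reduce S modulo (f_1, f_2):
  remainder x_2^3 + 161/10x_2^2 - 72/5x_2 - 27/10 ≠ 0; add g_3 = x_2^3 + 161/10x_2^2 - 72/5x_2 - 27/10 to the basis.

The other S-polynomials (S(f_1,g_3), S(f_2,g_3)) all reduce to 0 modulo the current basis, so we have a Gröbner basis.
Inter-reduce: drop elements whose leading term is divisible by another's, tail-reduce, and make monic.
Reduced Gröbner basis: {x_1 + x_2^2 + 16x_2 - 16, x_2^3 + 161/10x_2^2 - 72/5x_2 - 27/10}.

Buchberger on the second generating set:
h_1 = 9/4x_1 + 9/4x_2^2 + 36x_2 - 36, LT = x_1.
h_2 = -20x_1x_2 + 5x_1 - 22, LT = x_1x_2.

S(h_1,h_2): lcm = x_1x_2. S = 1/4x_1 + x_2^3 + 16x_2^2 - 16x_2 - 11/10.
  reduce S modulo (h_1, h_2):
  remainder x_2^3 + 63/4x_2^2 - 20x_2 + 29/10 ≠ 0; add k_3 = x_2^3 + 63/4x_2^2 - 20x_2 + 29/10 to the basis.

The other S-polynomials (S(h_1,k_3), S(h_2,k_3)) all reduce to 0 modulo the current basis, so we have a Gröbner basis.
Inter-reduce: drop elements whose leading term is divisible by another's, tail-reduce, and make monic.
Reduced Gröbner basis: {x_1 + x_2^2 + 16x_2 - 16, x_2^3 + 63/4x_2^2 - 20x_2 + 29/10}.

The bases are distinct; the ideals are different.
The choice of monomial ordering does not affect the verdict — as long as both bases are computed under the same ordering, their equality decides ideal equality.

No, the ideals differ.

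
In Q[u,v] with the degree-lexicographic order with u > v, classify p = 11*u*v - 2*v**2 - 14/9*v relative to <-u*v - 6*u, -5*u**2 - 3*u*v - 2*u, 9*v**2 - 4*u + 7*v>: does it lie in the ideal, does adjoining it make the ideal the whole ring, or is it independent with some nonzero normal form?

First compute the reduced Gröbner basis of I by Buchberger's algorithm.
f_1 = -u*v - 6*u, LT = u*v.
f_2 = -5*u**2 - 3*u*v - 2*u, LT = u**2.
f_3 = 9*v**2 - 4*u + 7*v, LT = v**2.

S(f_1,f_3): lcm = u*v**2. S = 4/9*u**2 + 47/9*u*v.
  leading term u**2: subtract (-4/45)·f_2 from 4/9*u**2 + 47/9*u*v → 223/45*u*v - 8/45*u
  leading term u*v: subtract (-223/45)·f_1 from 223/45*u*v - 8/45*u → -1346/45*u
  leading term u: no divisor's leading term divides it; move -1346/45*u to the remainder.
  remainder -1346/45*u ≠ 0; add h_4 = -1346/45*u to the basis.

The other S-polynomials (S(f_1,f_2), S(f_2,f_3), S(f_1,h_4), S(f_2,h_4), S(f_3,h_4)) all reduce to 0 modulo the current basis, so we have a Gröbner basis.
Inter-reduce: drop elements whose leading term is divisible by another's, tail-reduce, and make monic.
Reduced Gröbner basis: {v**2 + 7/9*v, u}.
Label its elements g_1 = v**2 + 7/9*v, g_2 = u.

Reduce p = 11*u*v - 2*v**2 - 14/9*v modulo G:
  leading term u*v: subtract (11*v)·g_2 from 11*u*v - 2*v**2 - 14/9*v → -2*v**2 - 14/9*v
  leading term v**2: subtract (-2)·g_1 from -2*v**2 - 14/9*v → 0
  normal form = 0.
Since the normal form is 0, p ∈ I.

Ideal membership is decidable via reduction modulo a Gröbner basis.

11*u*v - 2*v**2 - 14/9*v lies in I (it reduces to 0).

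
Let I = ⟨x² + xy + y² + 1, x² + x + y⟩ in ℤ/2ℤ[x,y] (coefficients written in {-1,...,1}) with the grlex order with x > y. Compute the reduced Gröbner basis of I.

f_1 = x² + xy + y² + 1, LT = x².
f_2 = x² + x + y, LT = x².

S(f_1,f_2): lcm = x². S = xy + y² + x + y + 1.
  leading term xy: no divisor's leading term divides it; move xy to the remainder.
  leading term y²: no divisor's leading term divides it; move y² to the remainder.
  leading term x: no divisor's leading term divides it; move x to the remainder.
  leading term y: no divisor's leading term divides it; move y to the remainder.
  leading term 1: no divisor's leading term divides it; move 1 to the remainder.
  remainder xy + y² + x + y + 1 ≠ 0; add g_3 = xy + y² + x + y + 1 to the basis.

S(f_1,g_3): lcm = x²y. S = y³ + x² + xy + x + y.
  leading term y³: no divisor's leading term divides it; move y³ to the remainder.
  leading term x²: subtract (1)·f_1 from x² + xy + x + y → y² + x + y + 1
  leading term y²: no divisor's leading term divides it; move y² to the remainder.
  leading term x: no divisor's leading term divides it; move x to the remainder.
  leading term y: no divisor's leading term divides it; move y to the remainder.
  leading term 1: no divisor's leading term divides it; move 1 to the remainder.
  remainder y³ + y² + x + y + 1 ≠ 0; add g_4 = y³ + y² + x + y + 1 to the basis.

The other S-polynomials (S(f_2,g_3), S(f_1,g_4), S(f_2,g_4), S(g_3,g_4)) all reduce to 0 modulo the current basis, so we have a Gröbner basis.
Inter-reduce: drop elements whose leading term is divisible by another's, tail-reduce, and make monic.

G = {y³ + y² + x + y + 1, x² + x + y, xy + y² + x + y + 1}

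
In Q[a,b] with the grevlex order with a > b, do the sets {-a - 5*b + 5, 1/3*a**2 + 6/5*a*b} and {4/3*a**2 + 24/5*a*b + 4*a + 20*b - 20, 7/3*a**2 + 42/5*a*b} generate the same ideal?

Two ideals are equal iff their reduced Gröbner bases coincide (the reduced basis is unique for a fixed ordering).
Buchberger on the first generating set:
f_1 = -a - 5*b + 5, LT = a.
f_2 = 1/3*a**2 + 6/5*a*b, LT = a**2.

S(f_1,f_2): lcm = a**2. S = 7/5*a*b - 5*a.
  leading term a*b: subtract (-7/5*b)·f_1 from 7/5*a*b - 5*a → -7*b**2 - 5*a + 7*b
  leading term b**2: no divisor's leading term divides it; move -7*b**2 to the remainder.
  leading term a: subtract (5)·f_1 from -5*a + 7*b → 32*b - 25
  leading term b: no divisor's leading term divides it; move 32*b to the remainder.
  leading term 1: no divisor's leading term divides it; move -25 to the remainder.
  remainder -7*b**2 + 32*b - 25 ≠ 0; add g_3 = -7*b**2 + 32*b - 25 to the basis.

The other S-polynomials (S(f_1,g_3), S(f_2,g_3)) all reduce to 0 modulo the current basis, so we have a Gröbner basis.
Inter-reduce: drop elements whose leading term is divisible by another's, tail-reduce, and make monic.
Reduced Gröbner basis: {b**2 - 32/7*b + 25/7, a + 5*b - 5}.

Buchberger on the second generating set:
h_1 = 4/3*a**2 + 24/5*a*b + 4*a + 20*b - 20, LT = a**2.
h_2 = 7/3*a**2 + 42/5*a*b, LT = a**2.

S(h_1,h_2): lcm = a**2. S = 3*a + 15*b - 15.
  leading term a: no divisor's leading term divides it; move 3*a to the remainder.
  leading term b: no divisor's leading term divides it; move 15*b to the remainder.
  leading term 1: no divisor's leading term divides it; move -15 to the remainder.
  remainder 3*a + 15*b - 15 ≠ 0; add k_3 = 3*a + 15*b - 15 to the basis.

S(h_1,k_3): lcm = a**2. S = -7/5*a*b + 8*a + 15*b - 15.
  leading term a*b: subtract (-7/15*b)·k_3 from -7/5*a*b + 8*a + 15*b - 15 → 7*b**2 + 8*a + 8*b - 15
  leading term b**2: no divisor's leading term divides it; move 7*b**2 to the remainder.
  leading term a: subtract (8/3)·k_3 from 8*a + 8*b - 15 → -32*b + 25
  leading term b: no divisor's leading term divides it; move -32*b to the remainder.
  leading term 1: no divisor's leading term divides it; move 25 to the remainder.
  remainder 7*b**2 - 32*b + 25 ≠ 0; add k_4 = 7*b**2 - 32*b + 25 to the basis.

The other S-polynomials (S(h_2,k_3), S(h_1,k_4), S(h_2,k_4), S(k_3,k_4)) all reduce to 0 modulo the current basis, so we have a Gröbner basis.
Inter-reduce: drop elements whose leading term is divisible by another's, tail-reduce, and make monic.
Reduced Gröbner basis: {b**2 - 32/7*b + 25/7, a + 5*b - 5}.

Same reduced basis, so the two generating sets span the same ideal.

Yes, the ideals are equal.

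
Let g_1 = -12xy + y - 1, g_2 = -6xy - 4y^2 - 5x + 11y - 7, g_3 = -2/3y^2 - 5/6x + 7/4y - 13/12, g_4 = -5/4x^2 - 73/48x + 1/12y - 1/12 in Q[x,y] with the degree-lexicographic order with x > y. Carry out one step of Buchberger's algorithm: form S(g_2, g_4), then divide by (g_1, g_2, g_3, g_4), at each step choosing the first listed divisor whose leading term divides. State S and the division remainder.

S(g_2, g_4) = 2/3xy^2 + 5/6x^2 - 61/20xy + 1/15y^2 + 7/6x - 1/15y; remainder on division = 0.

lcm(LM(g_2), LM(g_4)) = x^2y.
S = (lcm/LT(g_2))·g_2 − (lcm/LT(g_4))·g_4 = 2/3xy^2 + 5/6x^2 - 61/20xy + 1/15y^2 + 7/6x - 1/15y.
Reduce S modulo (g_1, g_2, g_3, g_4) in that order:
  leading term xy^2: subtract (-1/18y)·g_1 from 2/3xy^2 + 5/6x^2 - 61/20xy + 1/15y^2 + 7/6x - 1/15y → 5/6x^2 - 61/20xy + 11/90y^2 + 7/6x - 11/90y
  leading term x^2: subtract (-2/3)·g_4 from 5/6x^2 - 61/20xy + 11/90y^2 + 7/6x - 11/90y → -61/20xy + 11/90y^2 + 11/72x - 1/15y - 1/18
  leading term xy: subtract (61/240)·g_1 from -61/20xy + 11/90y^2 + 11/72x - 1/15y - 1/18 → 11/90y^2 + 11/72x - 77/240y + 143/720
  leading term y^2: subtract (-11/60)·g_3 from 11/90y^2 + 11/72x - 77/240y + 143/720 → 0
The remainder is 0, so this S-polynomial contributes no new basis element.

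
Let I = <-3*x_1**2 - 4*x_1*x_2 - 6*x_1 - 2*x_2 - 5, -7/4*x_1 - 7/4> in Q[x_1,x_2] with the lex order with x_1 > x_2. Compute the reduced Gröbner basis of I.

f_1 = -3*x_1**2 - 4*x_1*x_2 - 6*x_1 - 2*x_2 - 5, LT = x_1**2.
f_2 = -7/4*x_1 - 7/4, LT = x_1.

S(f_1,f_2): lcm = x_1**2. S = 4/3*x_1*x_2 + x_1 + 2/3*x_2 + 5/3.
  leading term x_1*x_2: subtract (-16/21*x_2)·f_2 from 4/3*x_1*x_2 + x_1 + 2/3*x_2 + 5/3 → x_1 - 2/3*x_2 + 5/3
  leading term x_1: subtract (-4/7)·f_2 from x_1 - 2/3*x_2 + 5/3 → -2/3*x_2 + 2/3
  leading term x_2: no divisor's leading term divides it; move -2/3*x_2 to the remainder.
  leading term 1: no divisor's leading term divides it; move 2/3 to the remainder.
  remainder -2/3*x_2 + 2/3 ≠ 0; add g_3 = -2/3*x_2 + 2/3 to the basis.

The other S-polynomials (S(f_1,g_3), S(f_2,g_3)) all reduce to 0 modulo the current basis, so we have a Gröbner basis.
Inter-reduce: drop elements whose leading term is divisible by another's, tail-reduce, and make monic.

G = {x_1 + 1, x_2 - 1}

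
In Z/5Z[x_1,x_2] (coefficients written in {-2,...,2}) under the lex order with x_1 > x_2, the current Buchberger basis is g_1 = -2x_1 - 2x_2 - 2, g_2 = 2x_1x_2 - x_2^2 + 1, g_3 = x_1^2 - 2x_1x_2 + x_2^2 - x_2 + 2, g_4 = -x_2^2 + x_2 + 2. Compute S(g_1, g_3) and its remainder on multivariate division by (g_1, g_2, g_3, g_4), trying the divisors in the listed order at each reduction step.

lcm(LM(g_1), LM(g_3)) = x_1^2.
S = (lcm/LT(g_1))·g_1 − (lcm/LT(g_3))·g_3 = -2x_1x_2 + x_1 - x_2^2 + x_2 - 2.
Reduce S modulo (g_1, g_2, g_3, g_4) in that order:
  leading term x_1x_2: subtract (x_2)·g_1 from -2x_1x_2 + x_1 - x_2^2 + x_2 - 2 → x_1 + x_2^2 - 2x_2 - 2
  leading term x_1: subtract (2)·g_1 from x_1 + x_2^2 - 2x_2 - 2 → x_2^2 + 2x_2 + 2
  leading term x_2^2: subtract (-1)·g_4 from x_2^2 + 2x_2 + 2 → -2x_2 - 1
  leading term x_2: no divisor's leading term divides it; move -2x_2 to the remainder.
  leading term 1: no divisor's leading term divides it; move -1 to the remainder.
The remainder -2x_2 - 1 is nonzero, so it would be added as the next basis element.

S(g_1, g_3) = -2x_1x_2 + x_1 - x_2^2 + x_2 - 2; remainder on division = -2x_2 - 1.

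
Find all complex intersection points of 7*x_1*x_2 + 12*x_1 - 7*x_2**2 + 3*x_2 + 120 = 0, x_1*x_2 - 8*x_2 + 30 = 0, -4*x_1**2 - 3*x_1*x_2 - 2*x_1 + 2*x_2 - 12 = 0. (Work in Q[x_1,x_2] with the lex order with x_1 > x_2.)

Compute a lex Gröbner basis by Buchberger's algorithm.
f_1 = 7*x_1*x_2 + 12*x_1 - 7*x_2**2 + 3*x_2 + 120, LT = x_1*x_2.
f_2 = x_1*x_2 - 8*x_2 + 30, LT = x_1*x_2.
f_3 = -4*x_1**2 - 3*x_1*x_2 - 2*x_1 + 2*x_2 - 12, LT = x_1**2.

S(f_1,f_2): lcm = x_1*x_2. S = 12/7*x_1 - x_2**2 + 59/7*x_2 - 90/7.
  leading term x_1: no divisor's leading term divides it; move 12/7*x_1 to the remainder.
  leading term x_2**2: no divisor's leading term divides it; move -x_2**2 to the remainder.
  leading term x_2: no divisor's leading term divides it; move 59/7*x_2 to the remainder.
  leading term 1: no divisor's leading term divides it; move -90/7 to the remainder.
  remainder 12/7*x_1 - x_2**2 + 59/7*x_2 - 90/7 ≠ 0; add h_4 = 12/7*x_1 - x_2**2 + 59/7*x_2 - 90/7 to the basis.

S(f_1,f_3): lcm = x_1**2*x_2. S = 12/7*x_1**2 - 7/4*x_1*x_2**2 - 1/14*x_1*x_2 + 120/7*x_1 + 1/2*x_2**2 - 3*x_2.
  leading term x_1**2: subtract (-3/7)·f_3 from 12/7*x_1**2 - 7/4*x_1*x_2**2 - 1/14*x_1*x_2 + 120/7*x_1 + 1/2*x_2**2 - 3*x_2 → -7/4*x_1*x_2**2 - 19/14*x_1*x_2 + 114/7*x_1 + 1/2*x_2**2 - 15/7*x_2 - 36/7
  leading term x_1*x_2**2: subtract (-1/4*x_2)·f_1 from -7/4*x_1*x_2**2 - 19/14*x_1*x_2 + 114/7*x_1 + 1/2*x_2**2 - 15/7*x_2 - 36/7 → 23/14*x_1*x_2 + 114/7*x_1 - 7/4*x_2**3 + 5/4*x_2**2 + 195/7*x_2 - 36/7
  leading term x_1*x_2: subtract (23/98)·f_1 from 23/14*x_1*x_2 + 114/7*x_1 - 7/4*x_2**3 + 5/4*x_2**2 + 195/7*x_2 - 36/7 → 660/49*x_1 - 7/4*x_2**3 + 81/28*x_2**2 + 2661/98*x_2 - 1632/49
  leading term x_1: subtract (55/7)·h_4 from 660/49*x_1 - 7/4*x_2**3 + 81/28*x_2**2 + 2661/98*x_2 - 1632/49 → -7/4*x_2**3 + 43/4*x_2**2 - 547/14*x_2 + 474/7
  leading term x_2**3: no divisor's leading term divides it; move -7/4*x_2**3 to the remainder.
  leading term x_2**2: no divisor's leading term divides it; move 43/4*x_2**2 to the remainder.
  leading term x_2: no divisor's leading term divides it; move -547/14*x_2 to the remainder.
  leading term 1: no divisor's leading term divides it; move 474/7 to the remainder.
  remainder -7/4*x_2**3 + 43/4*x_2**2 - 547/14*x_2 + 474/7 ≠ 0; add h_5 = -7/4*x_2**3 + 43/4*x_2**2 - 547/14*x_2 + 474/7 to the basis.

S(f_2,f_3): lcm = x_1**2*x_2. S = -3/4*x_1*x_2**2 - 17/2*x_1*x_2 + 30*x_1 + 1/2*x_2**2 - 3*x_2.
  leading term x_1*x_2**2: subtract (-3/28*x_2)·f_1 from -3/4*x_1*x_2**2 - 17/2*x_1*x_2 + 30*x_1 + 1/2*x_2**2 - 3*x_2 → -101/14*x_1*x_2 + 30*x_1 - 3/4*x_2**3 + 23/28*x_2**2 + 69/7*x_2
  leading term x_1*x_2: subtract (-101/98)·f_1 from -101/14*x_1*x_2 + 30*x_1 - 3/4*x_2**3 + 23/28*x_2**2 + 69/7*x_2 → 2076/49*x_1 - 3/4*x_2**3 - 179/28*x_2**2 + 1269/98*x_2 + 6060/49
  leading term x_1: subtract (173/7)·h_4 from 2076/49*x_1 - 3/4*x_2**3 - 179/28*x_2**2 + 1269/98*x_2 + 6060/49 → -3/4*x_2**3 + 513/28*x_2**2 - 2735/14*x_2 + 3090/7
  leading term x_2**3: subtract (3/7)·h_5 from -3/4*x_2**3 + 513/28*x_2**2 - 2735/14*x_2 + 3090/7 → 96/7*x_2**2 - 8752/49*x_2 + 20208/49
  leading term x_2**2: no divisor's leading term divides it; move 96/7*x_2**2 to the remainder.
  leading term x_2: no divisor's leading term divides it; move -8752/49*x_2 to the remainder.
  leading term 1: no divisor's leading term divides it; move 20208/49 to the remainder.
  remainder 96/7*x_2**2 - 8752/49*x_2 + 20208/49 ≠ 0; add h_6 = 96/7*x_2**2 - 8752/49*x_2 + 20208/49 to the basis.

S(f_1,h_4): lcm = x_1*x_2. S = 12/7*x_1 + 7/12*x_2**3 - 71/12*x_2**2 + 111/14*x_2 + 120/7.
  leading term x_1: subtract (1)·h_4 from 12/7*x_1 + 7/12*x_2**3 - 71/12*x_2**2 + 111/14*x_2 + 120/7 → 7/12*x_2**3 - 59/12*x_2**2 - 1/2*x_2 + 30
  leading term x_2**3: subtract (-1/3)·h_5 from 7/12*x_2**3 - 59/12*x_2**2 - 1/2*x_2 + 30 → -4/3*x_2**2 - 284/21*x_2 + 368/7
  leading term x_2**2: subtract (-7/72)·h_6 from -4/3*x_2**2 - 284/21*x_2 + 368/7 → -278/9*x_2 + 278/3
  leading term x_2: no divisor's leading term divides it; move -278/9*x_2 to the remainder.
  leading term 1: no divisor's leading term divides it; move 278/3 to the remainder.
  remainder -278/9*x_2 + 278/3 ≠ 0; add h_7 = -278/9*x_2 + 278/3 to the basis.

The other S-polynomials (S(f_2,h_4), S(f_3,h_4), S(f_1,h_5), S(f_2,h_5), S(f_3,h_5), S(h_4,h_5), S(f_1,h_6), S(f_2,h_6), S(f_3,h_6), S(h_4,h_6), S(h_5,h_6), S(f_1,h_7), S(f_2,h_7), S(f_3,h_7), S(h_4,h_7), S(h_5,h_7), S(h_6,h_7)) all reduce to 0 modulo the current basis, so we have a Gröbner basis.
Inter-reduce: drop elements whose leading term is divisible by another's, tail-reduce, and make monic.
Reduced Gröbner basis: {x_1 + 2, x_2 - 3}.

A lex Gröbner basis eliminates variables successively. Here x_2 - 3 depends only on x_2, with roots {3}; lifting each root through the earlier basis elements recovers the full solutions.
  x_2 = 3: the earlier basis element becomes x_1 + 2 = 0, giving x_1 = -2 — point (-2, 3).

{(-2, 3)}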